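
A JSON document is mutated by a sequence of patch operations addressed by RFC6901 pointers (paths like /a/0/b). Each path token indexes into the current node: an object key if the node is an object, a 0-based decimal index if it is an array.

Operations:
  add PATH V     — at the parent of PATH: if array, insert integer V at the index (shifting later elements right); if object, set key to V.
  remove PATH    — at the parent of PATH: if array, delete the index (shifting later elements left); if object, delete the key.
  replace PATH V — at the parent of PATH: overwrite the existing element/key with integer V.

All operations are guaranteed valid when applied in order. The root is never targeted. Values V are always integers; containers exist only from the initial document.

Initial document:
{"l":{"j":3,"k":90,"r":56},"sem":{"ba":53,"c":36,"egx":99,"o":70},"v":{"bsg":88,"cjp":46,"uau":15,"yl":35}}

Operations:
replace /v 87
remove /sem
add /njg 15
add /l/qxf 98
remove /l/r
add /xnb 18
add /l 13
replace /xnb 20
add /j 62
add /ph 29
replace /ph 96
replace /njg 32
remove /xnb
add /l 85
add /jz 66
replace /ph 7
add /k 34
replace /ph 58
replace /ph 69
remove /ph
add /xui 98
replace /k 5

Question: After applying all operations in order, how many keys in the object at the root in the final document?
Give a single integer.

Answer: 7

Derivation:
After op 1 (replace /v 87): {"l":{"j":3,"k":90,"r":56},"sem":{"ba":53,"c":36,"egx":99,"o":70},"v":87}
After op 2 (remove /sem): {"l":{"j":3,"k":90,"r":56},"v":87}
After op 3 (add /njg 15): {"l":{"j":3,"k":90,"r":56},"njg":15,"v":87}
After op 4 (add /l/qxf 98): {"l":{"j":3,"k":90,"qxf":98,"r":56},"njg":15,"v":87}
After op 5 (remove /l/r): {"l":{"j":3,"k":90,"qxf":98},"njg":15,"v":87}
After op 6 (add /xnb 18): {"l":{"j":3,"k":90,"qxf":98},"njg":15,"v":87,"xnb":18}
After op 7 (add /l 13): {"l":13,"njg":15,"v":87,"xnb":18}
After op 8 (replace /xnb 20): {"l":13,"njg":15,"v":87,"xnb":20}
After op 9 (add /j 62): {"j":62,"l":13,"njg":15,"v":87,"xnb":20}
After op 10 (add /ph 29): {"j":62,"l":13,"njg":15,"ph":29,"v":87,"xnb":20}
After op 11 (replace /ph 96): {"j":62,"l":13,"njg":15,"ph":96,"v":87,"xnb":20}
After op 12 (replace /njg 32): {"j":62,"l":13,"njg":32,"ph":96,"v":87,"xnb":20}
After op 13 (remove /xnb): {"j":62,"l":13,"njg":32,"ph":96,"v":87}
After op 14 (add /l 85): {"j":62,"l":85,"njg":32,"ph":96,"v":87}
After op 15 (add /jz 66): {"j":62,"jz":66,"l":85,"njg":32,"ph":96,"v":87}
After op 16 (replace /ph 7): {"j":62,"jz":66,"l":85,"njg":32,"ph":7,"v":87}
After op 17 (add /k 34): {"j":62,"jz":66,"k":34,"l":85,"njg":32,"ph":7,"v":87}
After op 18 (replace /ph 58): {"j":62,"jz":66,"k":34,"l":85,"njg":32,"ph":58,"v":87}
After op 19 (replace /ph 69): {"j":62,"jz":66,"k":34,"l":85,"njg":32,"ph":69,"v":87}
After op 20 (remove /ph): {"j":62,"jz":66,"k":34,"l":85,"njg":32,"v":87}
After op 21 (add /xui 98): {"j":62,"jz":66,"k":34,"l":85,"njg":32,"v":87,"xui":98}
After op 22 (replace /k 5): {"j":62,"jz":66,"k":5,"l":85,"njg":32,"v":87,"xui":98}
Size at the root: 7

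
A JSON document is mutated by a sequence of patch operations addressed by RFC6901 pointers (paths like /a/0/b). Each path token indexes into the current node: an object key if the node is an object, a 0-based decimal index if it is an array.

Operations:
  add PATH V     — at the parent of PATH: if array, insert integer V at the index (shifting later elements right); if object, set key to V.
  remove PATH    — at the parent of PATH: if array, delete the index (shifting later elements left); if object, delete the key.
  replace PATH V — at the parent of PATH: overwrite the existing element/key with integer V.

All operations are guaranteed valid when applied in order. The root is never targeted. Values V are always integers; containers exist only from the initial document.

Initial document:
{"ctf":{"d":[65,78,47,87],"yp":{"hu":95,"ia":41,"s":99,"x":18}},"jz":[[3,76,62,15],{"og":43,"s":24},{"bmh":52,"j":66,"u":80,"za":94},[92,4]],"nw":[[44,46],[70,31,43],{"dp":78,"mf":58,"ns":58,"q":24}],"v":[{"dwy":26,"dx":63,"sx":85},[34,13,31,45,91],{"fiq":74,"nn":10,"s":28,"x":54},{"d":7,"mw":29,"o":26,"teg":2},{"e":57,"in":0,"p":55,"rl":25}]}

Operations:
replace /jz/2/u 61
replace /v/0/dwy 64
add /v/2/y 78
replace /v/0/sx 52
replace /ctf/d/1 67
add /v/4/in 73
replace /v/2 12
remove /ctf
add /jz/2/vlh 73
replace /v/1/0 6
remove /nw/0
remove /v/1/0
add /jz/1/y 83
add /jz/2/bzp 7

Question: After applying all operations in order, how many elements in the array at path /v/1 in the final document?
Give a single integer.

After op 1 (replace /jz/2/u 61): {"ctf":{"d":[65,78,47,87],"yp":{"hu":95,"ia":41,"s":99,"x":18}},"jz":[[3,76,62,15],{"og":43,"s":24},{"bmh":52,"j":66,"u":61,"za":94},[92,4]],"nw":[[44,46],[70,31,43],{"dp":78,"mf":58,"ns":58,"q":24}],"v":[{"dwy":26,"dx":63,"sx":85},[34,13,31,45,91],{"fiq":74,"nn":10,"s":28,"x":54},{"d":7,"mw":29,"o":26,"teg":2},{"e":57,"in":0,"p":55,"rl":25}]}
After op 2 (replace /v/0/dwy 64): {"ctf":{"d":[65,78,47,87],"yp":{"hu":95,"ia":41,"s":99,"x":18}},"jz":[[3,76,62,15],{"og":43,"s":24},{"bmh":52,"j":66,"u":61,"za":94},[92,4]],"nw":[[44,46],[70,31,43],{"dp":78,"mf":58,"ns":58,"q":24}],"v":[{"dwy":64,"dx":63,"sx":85},[34,13,31,45,91],{"fiq":74,"nn":10,"s":28,"x":54},{"d":7,"mw":29,"o":26,"teg":2},{"e":57,"in":0,"p":55,"rl":25}]}
After op 3 (add /v/2/y 78): {"ctf":{"d":[65,78,47,87],"yp":{"hu":95,"ia":41,"s":99,"x":18}},"jz":[[3,76,62,15],{"og":43,"s":24},{"bmh":52,"j":66,"u":61,"za":94},[92,4]],"nw":[[44,46],[70,31,43],{"dp":78,"mf":58,"ns":58,"q":24}],"v":[{"dwy":64,"dx":63,"sx":85},[34,13,31,45,91],{"fiq":74,"nn":10,"s":28,"x":54,"y":78},{"d":7,"mw":29,"o":26,"teg":2},{"e":57,"in":0,"p":55,"rl":25}]}
After op 4 (replace /v/0/sx 52): {"ctf":{"d":[65,78,47,87],"yp":{"hu":95,"ia":41,"s":99,"x":18}},"jz":[[3,76,62,15],{"og":43,"s":24},{"bmh":52,"j":66,"u":61,"za":94},[92,4]],"nw":[[44,46],[70,31,43],{"dp":78,"mf":58,"ns":58,"q":24}],"v":[{"dwy":64,"dx":63,"sx":52},[34,13,31,45,91],{"fiq":74,"nn":10,"s":28,"x":54,"y":78},{"d":7,"mw":29,"o":26,"teg":2},{"e":57,"in":0,"p":55,"rl":25}]}
After op 5 (replace /ctf/d/1 67): {"ctf":{"d":[65,67,47,87],"yp":{"hu":95,"ia":41,"s":99,"x":18}},"jz":[[3,76,62,15],{"og":43,"s":24},{"bmh":52,"j":66,"u":61,"za":94},[92,4]],"nw":[[44,46],[70,31,43],{"dp":78,"mf":58,"ns":58,"q":24}],"v":[{"dwy":64,"dx":63,"sx":52},[34,13,31,45,91],{"fiq":74,"nn":10,"s":28,"x":54,"y":78},{"d":7,"mw":29,"o":26,"teg":2},{"e":57,"in":0,"p":55,"rl":25}]}
After op 6 (add /v/4/in 73): {"ctf":{"d":[65,67,47,87],"yp":{"hu":95,"ia":41,"s":99,"x":18}},"jz":[[3,76,62,15],{"og":43,"s":24},{"bmh":52,"j":66,"u":61,"za":94},[92,4]],"nw":[[44,46],[70,31,43],{"dp":78,"mf":58,"ns":58,"q":24}],"v":[{"dwy":64,"dx":63,"sx":52},[34,13,31,45,91],{"fiq":74,"nn":10,"s":28,"x":54,"y":78},{"d":7,"mw":29,"o":26,"teg":2},{"e":57,"in":73,"p":55,"rl":25}]}
After op 7 (replace /v/2 12): {"ctf":{"d":[65,67,47,87],"yp":{"hu":95,"ia":41,"s":99,"x":18}},"jz":[[3,76,62,15],{"og":43,"s":24},{"bmh":52,"j":66,"u":61,"za":94},[92,4]],"nw":[[44,46],[70,31,43],{"dp":78,"mf":58,"ns":58,"q":24}],"v":[{"dwy":64,"dx":63,"sx":52},[34,13,31,45,91],12,{"d":7,"mw":29,"o":26,"teg":2},{"e":57,"in":73,"p":55,"rl":25}]}
After op 8 (remove /ctf): {"jz":[[3,76,62,15],{"og":43,"s":24},{"bmh":52,"j":66,"u":61,"za":94},[92,4]],"nw":[[44,46],[70,31,43],{"dp":78,"mf":58,"ns":58,"q":24}],"v":[{"dwy":64,"dx":63,"sx":52},[34,13,31,45,91],12,{"d":7,"mw":29,"o":26,"teg":2},{"e":57,"in":73,"p":55,"rl":25}]}
After op 9 (add /jz/2/vlh 73): {"jz":[[3,76,62,15],{"og":43,"s":24},{"bmh":52,"j":66,"u":61,"vlh":73,"za":94},[92,4]],"nw":[[44,46],[70,31,43],{"dp":78,"mf":58,"ns":58,"q":24}],"v":[{"dwy":64,"dx":63,"sx":52},[34,13,31,45,91],12,{"d":7,"mw":29,"o":26,"teg":2},{"e":57,"in":73,"p":55,"rl":25}]}
After op 10 (replace /v/1/0 6): {"jz":[[3,76,62,15],{"og":43,"s":24},{"bmh":52,"j":66,"u":61,"vlh":73,"za":94},[92,4]],"nw":[[44,46],[70,31,43],{"dp":78,"mf":58,"ns":58,"q":24}],"v":[{"dwy":64,"dx":63,"sx":52},[6,13,31,45,91],12,{"d":7,"mw":29,"o":26,"teg":2},{"e":57,"in":73,"p":55,"rl":25}]}
After op 11 (remove /nw/0): {"jz":[[3,76,62,15],{"og":43,"s":24},{"bmh":52,"j":66,"u":61,"vlh":73,"za":94},[92,4]],"nw":[[70,31,43],{"dp":78,"mf":58,"ns":58,"q":24}],"v":[{"dwy":64,"dx":63,"sx":52},[6,13,31,45,91],12,{"d":7,"mw":29,"o":26,"teg":2},{"e":57,"in":73,"p":55,"rl":25}]}
After op 12 (remove /v/1/0): {"jz":[[3,76,62,15],{"og":43,"s":24},{"bmh":52,"j":66,"u":61,"vlh":73,"za":94},[92,4]],"nw":[[70,31,43],{"dp":78,"mf":58,"ns":58,"q":24}],"v":[{"dwy":64,"dx":63,"sx":52},[13,31,45,91],12,{"d":7,"mw":29,"o":26,"teg":2},{"e":57,"in":73,"p":55,"rl":25}]}
After op 13 (add /jz/1/y 83): {"jz":[[3,76,62,15],{"og":43,"s":24,"y":83},{"bmh":52,"j":66,"u":61,"vlh":73,"za":94},[92,4]],"nw":[[70,31,43],{"dp":78,"mf":58,"ns":58,"q":24}],"v":[{"dwy":64,"dx":63,"sx":52},[13,31,45,91],12,{"d":7,"mw":29,"o":26,"teg":2},{"e":57,"in":73,"p":55,"rl":25}]}
After op 14 (add /jz/2/bzp 7): {"jz":[[3,76,62,15],{"og":43,"s":24,"y":83},{"bmh":52,"bzp":7,"j":66,"u":61,"vlh":73,"za":94},[92,4]],"nw":[[70,31,43],{"dp":78,"mf":58,"ns":58,"q":24}],"v":[{"dwy":64,"dx":63,"sx":52},[13,31,45,91],12,{"d":7,"mw":29,"o":26,"teg":2},{"e":57,"in":73,"p":55,"rl":25}]}
Size at path /v/1: 4

Answer: 4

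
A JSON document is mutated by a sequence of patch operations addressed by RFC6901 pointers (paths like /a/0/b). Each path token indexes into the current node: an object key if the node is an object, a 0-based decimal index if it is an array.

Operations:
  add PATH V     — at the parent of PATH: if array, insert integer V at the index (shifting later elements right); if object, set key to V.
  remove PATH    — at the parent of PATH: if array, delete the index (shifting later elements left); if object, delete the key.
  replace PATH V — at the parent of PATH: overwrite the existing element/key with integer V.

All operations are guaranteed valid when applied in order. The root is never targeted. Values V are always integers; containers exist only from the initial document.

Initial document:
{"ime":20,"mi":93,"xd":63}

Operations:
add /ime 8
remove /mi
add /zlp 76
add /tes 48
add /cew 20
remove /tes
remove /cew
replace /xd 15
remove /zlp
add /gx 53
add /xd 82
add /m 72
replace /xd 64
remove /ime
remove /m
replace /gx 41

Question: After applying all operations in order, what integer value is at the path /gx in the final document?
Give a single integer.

After op 1 (add /ime 8): {"ime":8,"mi":93,"xd":63}
After op 2 (remove /mi): {"ime":8,"xd":63}
After op 3 (add /zlp 76): {"ime":8,"xd":63,"zlp":76}
After op 4 (add /tes 48): {"ime":8,"tes":48,"xd":63,"zlp":76}
After op 5 (add /cew 20): {"cew":20,"ime":8,"tes":48,"xd":63,"zlp":76}
After op 6 (remove /tes): {"cew":20,"ime":8,"xd":63,"zlp":76}
After op 7 (remove /cew): {"ime":8,"xd":63,"zlp":76}
After op 8 (replace /xd 15): {"ime":8,"xd":15,"zlp":76}
After op 9 (remove /zlp): {"ime":8,"xd":15}
After op 10 (add /gx 53): {"gx":53,"ime":8,"xd":15}
After op 11 (add /xd 82): {"gx":53,"ime":8,"xd":82}
After op 12 (add /m 72): {"gx":53,"ime":8,"m":72,"xd":82}
After op 13 (replace /xd 64): {"gx":53,"ime":8,"m":72,"xd":64}
After op 14 (remove /ime): {"gx":53,"m":72,"xd":64}
After op 15 (remove /m): {"gx":53,"xd":64}
After op 16 (replace /gx 41): {"gx":41,"xd":64}
Value at /gx: 41

Answer: 41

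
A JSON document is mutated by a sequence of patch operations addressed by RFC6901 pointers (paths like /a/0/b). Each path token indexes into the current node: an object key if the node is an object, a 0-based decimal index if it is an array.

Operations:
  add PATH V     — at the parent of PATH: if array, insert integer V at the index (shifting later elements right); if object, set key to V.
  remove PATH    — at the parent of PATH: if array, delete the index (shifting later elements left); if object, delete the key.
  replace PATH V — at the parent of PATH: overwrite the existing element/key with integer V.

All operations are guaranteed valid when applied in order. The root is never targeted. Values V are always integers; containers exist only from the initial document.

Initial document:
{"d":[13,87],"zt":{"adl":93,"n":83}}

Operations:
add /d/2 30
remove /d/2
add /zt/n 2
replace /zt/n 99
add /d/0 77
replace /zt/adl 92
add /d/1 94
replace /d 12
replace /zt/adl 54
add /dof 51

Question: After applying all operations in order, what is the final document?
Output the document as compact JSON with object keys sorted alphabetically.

After op 1 (add /d/2 30): {"d":[13,87,30],"zt":{"adl":93,"n":83}}
After op 2 (remove /d/2): {"d":[13,87],"zt":{"adl":93,"n":83}}
After op 3 (add /zt/n 2): {"d":[13,87],"zt":{"adl":93,"n":2}}
After op 4 (replace /zt/n 99): {"d":[13,87],"zt":{"adl":93,"n":99}}
After op 5 (add /d/0 77): {"d":[77,13,87],"zt":{"adl":93,"n":99}}
After op 6 (replace /zt/adl 92): {"d":[77,13,87],"zt":{"adl":92,"n":99}}
After op 7 (add /d/1 94): {"d":[77,94,13,87],"zt":{"adl":92,"n":99}}
After op 8 (replace /d 12): {"d":12,"zt":{"adl":92,"n":99}}
After op 9 (replace /zt/adl 54): {"d":12,"zt":{"adl":54,"n":99}}
After op 10 (add /dof 51): {"d":12,"dof":51,"zt":{"adl":54,"n":99}}

Answer: {"d":12,"dof":51,"zt":{"adl":54,"n":99}}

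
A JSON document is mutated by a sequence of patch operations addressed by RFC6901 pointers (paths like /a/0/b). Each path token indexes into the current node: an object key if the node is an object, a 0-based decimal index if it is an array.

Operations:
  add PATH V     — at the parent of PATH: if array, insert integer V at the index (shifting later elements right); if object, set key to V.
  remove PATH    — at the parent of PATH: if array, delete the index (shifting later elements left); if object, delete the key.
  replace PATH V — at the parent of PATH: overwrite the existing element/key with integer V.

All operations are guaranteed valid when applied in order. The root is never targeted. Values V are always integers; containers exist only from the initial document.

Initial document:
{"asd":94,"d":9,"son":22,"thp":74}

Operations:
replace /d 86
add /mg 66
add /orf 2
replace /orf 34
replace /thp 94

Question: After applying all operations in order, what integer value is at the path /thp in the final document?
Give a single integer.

Answer: 94

Derivation:
After op 1 (replace /d 86): {"asd":94,"d":86,"son":22,"thp":74}
After op 2 (add /mg 66): {"asd":94,"d":86,"mg":66,"son":22,"thp":74}
After op 3 (add /orf 2): {"asd":94,"d":86,"mg":66,"orf":2,"son":22,"thp":74}
After op 4 (replace /orf 34): {"asd":94,"d":86,"mg":66,"orf":34,"son":22,"thp":74}
After op 5 (replace /thp 94): {"asd":94,"d":86,"mg":66,"orf":34,"son":22,"thp":94}
Value at /thp: 94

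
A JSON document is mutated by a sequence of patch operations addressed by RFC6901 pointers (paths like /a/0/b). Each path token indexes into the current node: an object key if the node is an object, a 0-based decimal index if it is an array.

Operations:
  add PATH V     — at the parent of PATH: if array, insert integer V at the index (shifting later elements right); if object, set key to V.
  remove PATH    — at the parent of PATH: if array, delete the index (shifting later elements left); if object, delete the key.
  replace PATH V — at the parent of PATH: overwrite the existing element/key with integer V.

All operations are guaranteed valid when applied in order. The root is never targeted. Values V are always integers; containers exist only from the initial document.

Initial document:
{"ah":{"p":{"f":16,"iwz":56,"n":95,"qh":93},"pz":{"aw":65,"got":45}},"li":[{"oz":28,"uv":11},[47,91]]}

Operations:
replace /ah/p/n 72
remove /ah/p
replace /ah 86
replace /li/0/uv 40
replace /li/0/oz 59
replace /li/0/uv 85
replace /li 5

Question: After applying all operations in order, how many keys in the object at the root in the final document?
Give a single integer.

After op 1 (replace /ah/p/n 72): {"ah":{"p":{"f":16,"iwz":56,"n":72,"qh":93},"pz":{"aw":65,"got":45}},"li":[{"oz":28,"uv":11},[47,91]]}
After op 2 (remove /ah/p): {"ah":{"pz":{"aw":65,"got":45}},"li":[{"oz":28,"uv":11},[47,91]]}
After op 3 (replace /ah 86): {"ah":86,"li":[{"oz":28,"uv":11},[47,91]]}
After op 4 (replace /li/0/uv 40): {"ah":86,"li":[{"oz":28,"uv":40},[47,91]]}
After op 5 (replace /li/0/oz 59): {"ah":86,"li":[{"oz":59,"uv":40},[47,91]]}
After op 6 (replace /li/0/uv 85): {"ah":86,"li":[{"oz":59,"uv":85},[47,91]]}
After op 7 (replace /li 5): {"ah":86,"li":5}
Size at the root: 2

Answer: 2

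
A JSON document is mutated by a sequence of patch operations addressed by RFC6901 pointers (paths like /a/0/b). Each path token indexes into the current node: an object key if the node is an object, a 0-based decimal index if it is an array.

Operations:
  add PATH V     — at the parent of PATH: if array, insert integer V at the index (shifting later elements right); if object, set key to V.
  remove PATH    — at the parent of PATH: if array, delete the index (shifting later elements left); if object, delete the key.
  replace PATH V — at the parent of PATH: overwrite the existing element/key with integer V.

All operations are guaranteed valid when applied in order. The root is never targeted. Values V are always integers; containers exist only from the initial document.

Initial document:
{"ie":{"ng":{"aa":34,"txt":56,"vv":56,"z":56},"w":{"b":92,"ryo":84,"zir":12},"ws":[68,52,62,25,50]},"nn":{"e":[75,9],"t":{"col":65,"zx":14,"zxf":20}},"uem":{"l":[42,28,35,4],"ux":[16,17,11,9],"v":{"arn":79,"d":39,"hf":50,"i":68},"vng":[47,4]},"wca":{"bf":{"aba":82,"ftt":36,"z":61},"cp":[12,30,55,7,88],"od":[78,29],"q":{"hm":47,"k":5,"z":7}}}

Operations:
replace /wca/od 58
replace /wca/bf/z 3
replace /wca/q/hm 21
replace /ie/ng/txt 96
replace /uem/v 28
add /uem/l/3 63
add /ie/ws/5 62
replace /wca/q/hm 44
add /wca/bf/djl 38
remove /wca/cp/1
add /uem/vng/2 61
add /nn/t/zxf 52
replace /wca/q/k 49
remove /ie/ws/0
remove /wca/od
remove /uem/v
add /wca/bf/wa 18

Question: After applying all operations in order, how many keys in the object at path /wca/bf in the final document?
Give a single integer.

Answer: 5

Derivation:
After op 1 (replace /wca/od 58): {"ie":{"ng":{"aa":34,"txt":56,"vv":56,"z":56},"w":{"b":92,"ryo":84,"zir":12},"ws":[68,52,62,25,50]},"nn":{"e":[75,9],"t":{"col":65,"zx":14,"zxf":20}},"uem":{"l":[42,28,35,4],"ux":[16,17,11,9],"v":{"arn":79,"d":39,"hf":50,"i":68},"vng":[47,4]},"wca":{"bf":{"aba":82,"ftt":36,"z":61},"cp":[12,30,55,7,88],"od":58,"q":{"hm":47,"k":5,"z":7}}}
After op 2 (replace /wca/bf/z 3): {"ie":{"ng":{"aa":34,"txt":56,"vv":56,"z":56},"w":{"b":92,"ryo":84,"zir":12},"ws":[68,52,62,25,50]},"nn":{"e":[75,9],"t":{"col":65,"zx":14,"zxf":20}},"uem":{"l":[42,28,35,4],"ux":[16,17,11,9],"v":{"arn":79,"d":39,"hf":50,"i":68},"vng":[47,4]},"wca":{"bf":{"aba":82,"ftt":36,"z":3},"cp":[12,30,55,7,88],"od":58,"q":{"hm":47,"k":5,"z":7}}}
After op 3 (replace /wca/q/hm 21): {"ie":{"ng":{"aa":34,"txt":56,"vv":56,"z":56},"w":{"b":92,"ryo":84,"zir":12},"ws":[68,52,62,25,50]},"nn":{"e":[75,9],"t":{"col":65,"zx":14,"zxf":20}},"uem":{"l":[42,28,35,4],"ux":[16,17,11,9],"v":{"arn":79,"d":39,"hf":50,"i":68},"vng":[47,4]},"wca":{"bf":{"aba":82,"ftt":36,"z":3},"cp":[12,30,55,7,88],"od":58,"q":{"hm":21,"k":5,"z":7}}}
After op 4 (replace /ie/ng/txt 96): {"ie":{"ng":{"aa":34,"txt":96,"vv":56,"z":56},"w":{"b":92,"ryo":84,"zir":12},"ws":[68,52,62,25,50]},"nn":{"e":[75,9],"t":{"col":65,"zx":14,"zxf":20}},"uem":{"l":[42,28,35,4],"ux":[16,17,11,9],"v":{"arn":79,"d":39,"hf":50,"i":68},"vng":[47,4]},"wca":{"bf":{"aba":82,"ftt":36,"z":3},"cp":[12,30,55,7,88],"od":58,"q":{"hm":21,"k":5,"z":7}}}
After op 5 (replace /uem/v 28): {"ie":{"ng":{"aa":34,"txt":96,"vv":56,"z":56},"w":{"b":92,"ryo":84,"zir":12},"ws":[68,52,62,25,50]},"nn":{"e":[75,9],"t":{"col":65,"zx":14,"zxf":20}},"uem":{"l":[42,28,35,4],"ux":[16,17,11,9],"v":28,"vng":[47,4]},"wca":{"bf":{"aba":82,"ftt":36,"z":3},"cp":[12,30,55,7,88],"od":58,"q":{"hm":21,"k":5,"z":7}}}
After op 6 (add /uem/l/3 63): {"ie":{"ng":{"aa":34,"txt":96,"vv":56,"z":56},"w":{"b":92,"ryo":84,"zir":12},"ws":[68,52,62,25,50]},"nn":{"e":[75,9],"t":{"col":65,"zx":14,"zxf":20}},"uem":{"l":[42,28,35,63,4],"ux":[16,17,11,9],"v":28,"vng":[47,4]},"wca":{"bf":{"aba":82,"ftt":36,"z":3},"cp":[12,30,55,7,88],"od":58,"q":{"hm":21,"k":5,"z":7}}}
After op 7 (add /ie/ws/5 62): {"ie":{"ng":{"aa":34,"txt":96,"vv":56,"z":56},"w":{"b":92,"ryo":84,"zir":12},"ws":[68,52,62,25,50,62]},"nn":{"e":[75,9],"t":{"col":65,"zx":14,"zxf":20}},"uem":{"l":[42,28,35,63,4],"ux":[16,17,11,9],"v":28,"vng":[47,4]},"wca":{"bf":{"aba":82,"ftt":36,"z":3},"cp":[12,30,55,7,88],"od":58,"q":{"hm":21,"k":5,"z":7}}}
After op 8 (replace /wca/q/hm 44): {"ie":{"ng":{"aa":34,"txt":96,"vv":56,"z":56},"w":{"b":92,"ryo":84,"zir":12},"ws":[68,52,62,25,50,62]},"nn":{"e":[75,9],"t":{"col":65,"zx":14,"zxf":20}},"uem":{"l":[42,28,35,63,4],"ux":[16,17,11,9],"v":28,"vng":[47,4]},"wca":{"bf":{"aba":82,"ftt":36,"z":3},"cp":[12,30,55,7,88],"od":58,"q":{"hm":44,"k":5,"z":7}}}
After op 9 (add /wca/bf/djl 38): {"ie":{"ng":{"aa":34,"txt":96,"vv":56,"z":56},"w":{"b":92,"ryo":84,"zir":12},"ws":[68,52,62,25,50,62]},"nn":{"e":[75,9],"t":{"col":65,"zx":14,"zxf":20}},"uem":{"l":[42,28,35,63,4],"ux":[16,17,11,9],"v":28,"vng":[47,4]},"wca":{"bf":{"aba":82,"djl":38,"ftt":36,"z":3},"cp":[12,30,55,7,88],"od":58,"q":{"hm":44,"k":5,"z":7}}}
After op 10 (remove /wca/cp/1): {"ie":{"ng":{"aa":34,"txt":96,"vv":56,"z":56},"w":{"b":92,"ryo":84,"zir":12},"ws":[68,52,62,25,50,62]},"nn":{"e":[75,9],"t":{"col":65,"zx":14,"zxf":20}},"uem":{"l":[42,28,35,63,4],"ux":[16,17,11,9],"v":28,"vng":[47,4]},"wca":{"bf":{"aba":82,"djl":38,"ftt":36,"z":3},"cp":[12,55,7,88],"od":58,"q":{"hm":44,"k":5,"z":7}}}
After op 11 (add /uem/vng/2 61): {"ie":{"ng":{"aa":34,"txt":96,"vv":56,"z":56},"w":{"b":92,"ryo":84,"zir":12},"ws":[68,52,62,25,50,62]},"nn":{"e":[75,9],"t":{"col":65,"zx":14,"zxf":20}},"uem":{"l":[42,28,35,63,4],"ux":[16,17,11,9],"v":28,"vng":[47,4,61]},"wca":{"bf":{"aba":82,"djl":38,"ftt":36,"z":3},"cp":[12,55,7,88],"od":58,"q":{"hm":44,"k":5,"z":7}}}
After op 12 (add /nn/t/zxf 52): {"ie":{"ng":{"aa":34,"txt":96,"vv":56,"z":56},"w":{"b":92,"ryo":84,"zir":12},"ws":[68,52,62,25,50,62]},"nn":{"e":[75,9],"t":{"col":65,"zx":14,"zxf":52}},"uem":{"l":[42,28,35,63,4],"ux":[16,17,11,9],"v":28,"vng":[47,4,61]},"wca":{"bf":{"aba":82,"djl":38,"ftt":36,"z":3},"cp":[12,55,7,88],"od":58,"q":{"hm":44,"k":5,"z":7}}}
After op 13 (replace /wca/q/k 49): {"ie":{"ng":{"aa":34,"txt":96,"vv":56,"z":56},"w":{"b":92,"ryo":84,"zir":12},"ws":[68,52,62,25,50,62]},"nn":{"e":[75,9],"t":{"col":65,"zx":14,"zxf":52}},"uem":{"l":[42,28,35,63,4],"ux":[16,17,11,9],"v":28,"vng":[47,4,61]},"wca":{"bf":{"aba":82,"djl":38,"ftt":36,"z":3},"cp":[12,55,7,88],"od":58,"q":{"hm":44,"k":49,"z":7}}}
After op 14 (remove /ie/ws/0): {"ie":{"ng":{"aa":34,"txt":96,"vv":56,"z":56},"w":{"b":92,"ryo":84,"zir":12},"ws":[52,62,25,50,62]},"nn":{"e":[75,9],"t":{"col":65,"zx":14,"zxf":52}},"uem":{"l":[42,28,35,63,4],"ux":[16,17,11,9],"v":28,"vng":[47,4,61]},"wca":{"bf":{"aba":82,"djl":38,"ftt":36,"z":3},"cp":[12,55,7,88],"od":58,"q":{"hm":44,"k":49,"z":7}}}
After op 15 (remove /wca/od): {"ie":{"ng":{"aa":34,"txt":96,"vv":56,"z":56},"w":{"b":92,"ryo":84,"zir":12},"ws":[52,62,25,50,62]},"nn":{"e":[75,9],"t":{"col":65,"zx":14,"zxf":52}},"uem":{"l":[42,28,35,63,4],"ux":[16,17,11,9],"v":28,"vng":[47,4,61]},"wca":{"bf":{"aba":82,"djl":38,"ftt":36,"z":3},"cp":[12,55,7,88],"q":{"hm":44,"k":49,"z":7}}}
After op 16 (remove /uem/v): {"ie":{"ng":{"aa":34,"txt":96,"vv":56,"z":56},"w":{"b":92,"ryo":84,"zir":12},"ws":[52,62,25,50,62]},"nn":{"e":[75,9],"t":{"col":65,"zx":14,"zxf":52}},"uem":{"l":[42,28,35,63,4],"ux":[16,17,11,9],"vng":[47,4,61]},"wca":{"bf":{"aba":82,"djl":38,"ftt":36,"z":3},"cp":[12,55,7,88],"q":{"hm":44,"k":49,"z":7}}}
After op 17 (add /wca/bf/wa 18): {"ie":{"ng":{"aa":34,"txt":96,"vv":56,"z":56},"w":{"b":92,"ryo":84,"zir":12},"ws":[52,62,25,50,62]},"nn":{"e":[75,9],"t":{"col":65,"zx":14,"zxf":52}},"uem":{"l":[42,28,35,63,4],"ux":[16,17,11,9],"vng":[47,4,61]},"wca":{"bf":{"aba":82,"djl":38,"ftt":36,"wa":18,"z":3},"cp":[12,55,7,88],"q":{"hm":44,"k":49,"z":7}}}
Size at path /wca/bf: 5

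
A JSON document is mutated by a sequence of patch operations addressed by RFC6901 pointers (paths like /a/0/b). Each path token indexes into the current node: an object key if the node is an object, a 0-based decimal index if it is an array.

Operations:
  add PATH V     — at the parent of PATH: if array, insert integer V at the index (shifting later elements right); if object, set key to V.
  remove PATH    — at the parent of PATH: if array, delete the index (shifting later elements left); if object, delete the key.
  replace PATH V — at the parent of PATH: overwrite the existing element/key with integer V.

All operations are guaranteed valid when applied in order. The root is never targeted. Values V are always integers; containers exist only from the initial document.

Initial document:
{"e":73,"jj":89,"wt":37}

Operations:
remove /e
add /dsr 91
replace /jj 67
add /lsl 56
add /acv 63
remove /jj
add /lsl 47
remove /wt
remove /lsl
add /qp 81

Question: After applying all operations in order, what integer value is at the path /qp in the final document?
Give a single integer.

Answer: 81

Derivation:
After op 1 (remove /e): {"jj":89,"wt":37}
After op 2 (add /dsr 91): {"dsr":91,"jj":89,"wt":37}
After op 3 (replace /jj 67): {"dsr":91,"jj":67,"wt":37}
After op 4 (add /lsl 56): {"dsr":91,"jj":67,"lsl":56,"wt":37}
After op 5 (add /acv 63): {"acv":63,"dsr":91,"jj":67,"lsl":56,"wt":37}
After op 6 (remove /jj): {"acv":63,"dsr":91,"lsl":56,"wt":37}
After op 7 (add /lsl 47): {"acv":63,"dsr":91,"lsl":47,"wt":37}
After op 8 (remove /wt): {"acv":63,"dsr":91,"lsl":47}
After op 9 (remove /lsl): {"acv":63,"dsr":91}
After op 10 (add /qp 81): {"acv":63,"dsr":91,"qp":81}
Value at /qp: 81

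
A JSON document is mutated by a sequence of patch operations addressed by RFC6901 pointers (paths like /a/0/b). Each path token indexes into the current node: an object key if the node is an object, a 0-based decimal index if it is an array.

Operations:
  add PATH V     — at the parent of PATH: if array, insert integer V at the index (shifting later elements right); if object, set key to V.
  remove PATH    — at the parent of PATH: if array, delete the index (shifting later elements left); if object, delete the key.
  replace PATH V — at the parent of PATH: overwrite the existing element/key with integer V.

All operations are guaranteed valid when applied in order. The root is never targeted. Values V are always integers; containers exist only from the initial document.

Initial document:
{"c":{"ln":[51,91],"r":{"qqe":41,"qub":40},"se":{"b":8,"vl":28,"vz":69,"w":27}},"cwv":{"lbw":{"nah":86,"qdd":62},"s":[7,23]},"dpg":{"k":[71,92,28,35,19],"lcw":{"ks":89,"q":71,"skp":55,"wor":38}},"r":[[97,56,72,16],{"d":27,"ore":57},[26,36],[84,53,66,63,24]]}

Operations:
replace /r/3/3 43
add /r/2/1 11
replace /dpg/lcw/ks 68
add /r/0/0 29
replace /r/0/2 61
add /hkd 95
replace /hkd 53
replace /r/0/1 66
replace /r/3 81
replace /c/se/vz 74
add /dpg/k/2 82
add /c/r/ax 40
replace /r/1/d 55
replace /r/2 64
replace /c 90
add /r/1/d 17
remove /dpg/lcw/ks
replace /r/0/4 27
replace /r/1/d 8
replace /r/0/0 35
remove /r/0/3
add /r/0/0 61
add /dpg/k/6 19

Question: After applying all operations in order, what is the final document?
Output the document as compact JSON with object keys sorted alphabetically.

Answer: {"c":90,"cwv":{"lbw":{"nah":86,"qdd":62},"s":[7,23]},"dpg":{"k":[71,92,82,28,35,19,19],"lcw":{"q":71,"skp":55,"wor":38}},"hkd":53,"r":[[61,35,66,61,27],{"d":8,"ore":57},64,81]}

Derivation:
After op 1 (replace /r/3/3 43): {"c":{"ln":[51,91],"r":{"qqe":41,"qub":40},"se":{"b":8,"vl":28,"vz":69,"w":27}},"cwv":{"lbw":{"nah":86,"qdd":62},"s":[7,23]},"dpg":{"k":[71,92,28,35,19],"lcw":{"ks":89,"q":71,"skp":55,"wor":38}},"r":[[97,56,72,16],{"d":27,"ore":57},[26,36],[84,53,66,43,24]]}
After op 2 (add /r/2/1 11): {"c":{"ln":[51,91],"r":{"qqe":41,"qub":40},"se":{"b":8,"vl":28,"vz":69,"w":27}},"cwv":{"lbw":{"nah":86,"qdd":62},"s":[7,23]},"dpg":{"k":[71,92,28,35,19],"lcw":{"ks":89,"q":71,"skp":55,"wor":38}},"r":[[97,56,72,16],{"d":27,"ore":57},[26,11,36],[84,53,66,43,24]]}
After op 3 (replace /dpg/lcw/ks 68): {"c":{"ln":[51,91],"r":{"qqe":41,"qub":40},"se":{"b":8,"vl":28,"vz":69,"w":27}},"cwv":{"lbw":{"nah":86,"qdd":62},"s":[7,23]},"dpg":{"k":[71,92,28,35,19],"lcw":{"ks":68,"q":71,"skp":55,"wor":38}},"r":[[97,56,72,16],{"d":27,"ore":57},[26,11,36],[84,53,66,43,24]]}
After op 4 (add /r/0/0 29): {"c":{"ln":[51,91],"r":{"qqe":41,"qub":40},"se":{"b":8,"vl":28,"vz":69,"w":27}},"cwv":{"lbw":{"nah":86,"qdd":62},"s":[7,23]},"dpg":{"k":[71,92,28,35,19],"lcw":{"ks":68,"q":71,"skp":55,"wor":38}},"r":[[29,97,56,72,16],{"d":27,"ore":57},[26,11,36],[84,53,66,43,24]]}
After op 5 (replace /r/0/2 61): {"c":{"ln":[51,91],"r":{"qqe":41,"qub":40},"se":{"b":8,"vl":28,"vz":69,"w":27}},"cwv":{"lbw":{"nah":86,"qdd":62},"s":[7,23]},"dpg":{"k":[71,92,28,35,19],"lcw":{"ks":68,"q":71,"skp":55,"wor":38}},"r":[[29,97,61,72,16],{"d":27,"ore":57},[26,11,36],[84,53,66,43,24]]}
After op 6 (add /hkd 95): {"c":{"ln":[51,91],"r":{"qqe":41,"qub":40},"se":{"b":8,"vl":28,"vz":69,"w":27}},"cwv":{"lbw":{"nah":86,"qdd":62},"s":[7,23]},"dpg":{"k":[71,92,28,35,19],"lcw":{"ks":68,"q":71,"skp":55,"wor":38}},"hkd":95,"r":[[29,97,61,72,16],{"d":27,"ore":57},[26,11,36],[84,53,66,43,24]]}
After op 7 (replace /hkd 53): {"c":{"ln":[51,91],"r":{"qqe":41,"qub":40},"se":{"b":8,"vl":28,"vz":69,"w":27}},"cwv":{"lbw":{"nah":86,"qdd":62},"s":[7,23]},"dpg":{"k":[71,92,28,35,19],"lcw":{"ks":68,"q":71,"skp":55,"wor":38}},"hkd":53,"r":[[29,97,61,72,16],{"d":27,"ore":57},[26,11,36],[84,53,66,43,24]]}
After op 8 (replace /r/0/1 66): {"c":{"ln":[51,91],"r":{"qqe":41,"qub":40},"se":{"b":8,"vl":28,"vz":69,"w":27}},"cwv":{"lbw":{"nah":86,"qdd":62},"s":[7,23]},"dpg":{"k":[71,92,28,35,19],"lcw":{"ks":68,"q":71,"skp":55,"wor":38}},"hkd":53,"r":[[29,66,61,72,16],{"d":27,"ore":57},[26,11,36],[84,53,66,43,24]]}
After op 9 (replace /r/3 81): {"c":{"ln":[51,91],"r":{"qqe":41,"qub":40},"se":{"b":8,"vl":28,"vz":69,"w":27}},"cwv":{"lbw":{"nah":86,"qdd":62},"s":[7,23]},"dpg":{"k":[71,92,28,35,19],"lcw":{"ks":68,"q":71,"skp":55,"wor":38}},"hkd":53,"r":[[29,66,61,72,16],{"d":27,"ore":57},[26,11,36],81]}
After op 10 (replace /c/se/vz 74): {"c":{"ln":[51,91],"r":{"qqe":41,"qub":40},"se":{"b":8,"vl":28,"vz":74,"w":27}},"cwv":{"lbw":{"nah":86,"qdd":62},"s":[7,23]},"dpg":{"k":[71,92,28,35,19],"lcw":{"ks":68,"q":71,"skp":55,"wor":38}},"hkd":53,"r":[[29,66,61,72,16],{"d":27,"ore":57},[26,11,36],81]}
After op 11 (add /dpg/k/2 82): {"c":{"ln":[51,91],"r":{"qqe":41,"qub":40},"se":{"b":8,"vl":28,"vz":74,"w":27}},"cwv":{"lbw":{"nah":86,"qdd":62},"s":[7,23]},"dpg":{"k":[71,92,82,28,35,19],"lcw":{"ks":68,"q":71,"skp":55,"wor":38}},"hkd":53,"r":[[29,66,61,72,16],{"d":27,"ore":57},[26,11,36],81]}
After op 12 (add /c/r/ax 40): {"c":{"ln":[51,91],"r":{"ax":40,"qqe":41,"qub":40},"se":{"b":8,"vl":28,"vz":74,"w":27}},"cwv":{"lbw":{"nah":86,"qdd":62},"s":[7,23]},"dpg":{"k":[71,92,82,28,35,19],"lcw":{"ks":68,"q":71,"skp":55,"wor":38}},"hkd":53,"r":[[29,66,61,72,16],{"d":27,"ore":57},[26,11,36],81]}
After op 13 (replace /r/1/d 55): {"c":{"ln":[51,91],"r":{"ax":40,"qqe":41,"qub":40},"se":{"b":8,"vl":28,"vz":74,"w":27}},"cwv":{"lbw":{"nah":86,"qdd":62},"s":[7,23]},"dpg":{"k":[71,92,82,28,35,19],"lcw":{"ks":68,"q":71,"skp":55,"wor":38}},"hkd":53,"r":[[29,66,61,72,16],{"d":55,"ore":57},[26,11,36],81]}
After op 14 (replace /r/2 64): {"c":{"ln":[51,91],"r":{"ax":40,"qqe":41,"qub":40},"se":{"b":8,"vl":28,"vz":74,"w":27}},"cwv":{"lbw":{"nah":86,"qdd":62},"s":[7,23]},"dpg":{"k":[71,92,82,28,35,19],"lcw":{"ks":68,"q":71,"skp":55,"wor":38}},"hkd":53,"r":[[29,66,61,72,16],{"d":55,"ore":57},64,81]}
After op 15 (replace /c 90): {"c":90,"cwv":{"lbw":{"nah":86,"qdd":62},"s":[7,23]},"dpg":{"k":[71,92,82,28,35,19],"lcw":{"ks":68,"q":71,"skp":55,"wor":38}},"hkd":53,"r":[[29,66,61,72,16],{"d":55,"ore":57},64,81]}
After op 16 (add /r/1/d 17): {"c":90,"cwv":{"lbw":{"nah":86,"qdd":62},"s":[7,23]},"dpg":{"k":[71,92,82,28,35,19],"lcw":{"ks":68,"q":71,"skp":55,"wor":38}},"hkd":53,"r":[[29,66,61,72,16],{"d":17,"ore":57},64,81]}
After op 17 (remove /dpg/lcw/ks): {"c":90,"cwv":{"lbw":{"nah":86,"qdd":62},"s":[7,23]},"dpg":{"k":[71,92,82,28,35,19],"lcw":{"q":71,"skp":55,"wor":38}},"hkd":53,"r":[[29,66,61,72,16],{"d":17,"ore":57},64,81]}
After op 18 (replace /r/0/4 27): {"c":90,"cwv":{"lbw":{"nah":86,"qdd":62},"s":[7,23]},"dpg":{"k":[71,92,82,28,35,19],"lcw":{"q":71,"skp":55,"wor":38}},"hkd":53,"r":[[29,66,61,72,27],{"d":17,"ore":57},64,81]}
After op 19 (replace /r/1/d 8): {"c":90,"cwv":{"lbw":{"nah":86,"qdd":62},"s":[7,23]},"dpg":{"k":[71,92,82,28,35,19],"lcw":{"q":71,"skp":55,"wor":38}},"hkd":53,"r":[[29,66,61,72,27],{"d":8,"ore":57},64,81]}
After op 20 (replace /r/0/0 35): {"c":90,"cwv":{"lbw":{"nah":86,"qdd":62},"s":[7,23]},"dpg":{"k":[71,92,82,28,35,19],"lcw":{"q":71,"skp":55,"wor":38}},"hkd":53,"r":[[35,66,61,72,27],{"d":8,"ore":57},64,81]}
After op 21 (remove /r/0/3): {"c":90,"cwv":{"lbw":{"nah":86,"qdd":62},"s":[7,23]},"dpg":{"k":[71,92,82,28,35,19],"lcw":{"q":71,"skp":55,"wor":38}},"hkd":53,"r":[[35,66,61,27],{"d":8,"ore":57},64,81]}
After op 22 (add /r/0/0 61): {"c":90,"cwv":{"lbw":{"nah":86,"qdd":62},"s":[7,23]},"dpg":{"k":[71,92,82,28,35,19],"lcw":{"q":71,"skp":55,"wor":38}},"hkd":53,"r":[[61,35,66,61,27],{"d":8,"ore":57},64,81]}
After op 23 (add /dpg/k/6 19): {"c":90,"cwv":{"lbw":{"nah":86,"qdd":62},"s":[7,23]},"dpg":{"k":[71,92,82,28,35,19,19],"lcw":{"q":71,"skp":55,"wor":38}},"hkd":53,"r":[[61,35,66,61,27],{"d":8,"ore":57},64,81]}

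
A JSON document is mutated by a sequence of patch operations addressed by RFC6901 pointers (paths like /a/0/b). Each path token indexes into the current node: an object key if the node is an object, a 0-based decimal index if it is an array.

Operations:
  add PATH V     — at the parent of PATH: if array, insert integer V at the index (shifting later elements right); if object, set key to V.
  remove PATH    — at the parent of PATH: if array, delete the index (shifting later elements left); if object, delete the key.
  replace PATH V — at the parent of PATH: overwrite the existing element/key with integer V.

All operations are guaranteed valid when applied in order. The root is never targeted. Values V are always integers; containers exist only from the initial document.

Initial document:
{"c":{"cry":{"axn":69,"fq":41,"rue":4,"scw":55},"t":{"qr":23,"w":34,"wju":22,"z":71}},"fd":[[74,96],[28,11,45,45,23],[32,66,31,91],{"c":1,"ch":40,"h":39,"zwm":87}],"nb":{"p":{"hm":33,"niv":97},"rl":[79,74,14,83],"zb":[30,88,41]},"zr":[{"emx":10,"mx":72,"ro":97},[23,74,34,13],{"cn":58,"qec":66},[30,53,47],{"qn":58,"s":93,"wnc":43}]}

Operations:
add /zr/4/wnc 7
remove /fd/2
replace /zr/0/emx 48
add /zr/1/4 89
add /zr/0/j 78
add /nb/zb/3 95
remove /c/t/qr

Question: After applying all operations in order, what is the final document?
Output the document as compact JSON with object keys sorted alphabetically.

After op 1 (add /zr/4/wnc 7): {"c":{"cry":{"axn":69,"fq":41,"rue":4,"scw":55},"t":{"qr":23,"w":34,"wju":22,"z":71}},"fd":[[74,96],[28,11,45,45,23],[32,66,31,91],{"c":1,"ch":40,"h":39,"zwm":87}],"nb":{"p":{"hm":33,"niv":97},"rl":[79,74,14,83],"zb":[30,88,41]},"zr":[{"emx":10,"mx":72,"ro":97},[23,74,34,13],{"cn":58,"qec":66},[30,53,47],{"qn":58,"s":93,"wnc":7}]}
After op 2 (remove /fd/2): {"c":{"cry":{"axn":69,"fq":41,"rue":4,"scw":55},"t":{"qr":23,"w":34,"wju":22,"z":71}},"fd":[[74,96],[28,11,45,45,23],{"c":1,"ch":40,"h":39,"zwm":87}],"nb":{"p":{"hm":33,"niv":97},"rl":[79,74,14,83],"zb":[30,88,41]},"zr":[{"emx":10,"mx":72,"ro":97},[23,74,34,13],{"cn":58,"qec":66},[30,53,47],{"qn":58,"s":93,"wnc":7}]}
After op 3 (replace /zr/0/emx 48): {"c":{"cry":{"axn":69,"fq":41,"rue":4,"scw":55},"t":{"qr":23,"w":34,"wju":22,"z":71}},"fd":[[74,96],[28,11,45,45,23],{"c":1,"ch":40,"h":39,"zwm":87}],"nb":{"p":{"hm":33,"niv":97},"rl":[79,74,14,83],"zb":[30,88,41]},"zr":[{"emx":48,"mx":72,"ro":97},[23,74,34,13],{"cn":58,"qec":66},[30,53,47],{"qn":58,"s":93,"wnc":7}]}
After op 4 (add /zr/1/4 89): {"c":{"cry":{"axn":69,"fq":41,"rue":4,"scw":55},"t":{"qr":23,"w":34,"wju":22,"z":71}},"fd":[[74,96],[28,11,45,45,23],{"c":1,"ch":40,"h":39,"zwm":87}],"nb":{"p":{"hm":33,"niv":97},"rl":[79,74,14,83],"zb":[30,88,41]},"zr":[{"emx":48,"mx":72,"ro":97},[23,74,34,13,89],{"cn":58,"qec":66},[30,53,47],{"qn":58,"s":93,"wnc":7}]}
After op 5 (add /zr/0/j 78): {"c":{"cry":{"axn":69,"fq":41,"rue":4,"scw":55},"t":{"qr":23,"w":34,"wju":22,"z":71}},"fd":[[74,96],[28,11,45,45,23],{"c":1,"ch":40,"h":39,"zwm":87}],"nb":{"p":{"hm":33,"niv":97},"rl":[79,74,14,83],"zb":[30,88,41]},"zr":[{"emx":48,"j":78,"mx":72,"ro":97},[23,74,34,13,89],{"cn":58,"qec":66},[30,53,47],{"qn":58,"s":93,"wnc":7}]}
After op 6 (add /nb/zb/3 95): {"c":{"cry":{"axn":69,"fq":41,"rue":4,"scw":55},"t":{"qr":23,"w":34,"wju":22,"z":71}},"fd":[[74,96],[28,11,45,45,23],{"c":1,"ch":40,"h":39,"zwm":87}],"nb":{"p":{"hm":33,"niv":97},"rl":[79,74,14,83],"zb":[30,88,41,95]},"zr":[{"emx":48,"j":78,"mx":72,"ro":97},[23,74,34,13,89],{"cn":58,"qec":66},[30,53,47],{"qn":58,"s":93,"wnc":7}]}
After op 7 (remove /c/t/qr): {"c":{"cry":{"axn":69,"fq":41,"rue":4,"scw":55},"t":{"w":34,"wju":22,"z":71}},"fd":[[74,96],[28,11,45,45,23],{"c":1,"ch":40,"h":39,"zwm":87}],"nb":{"p":{"hm":33,"niv":97},"rl":[79,74,14,83],"zb":[30,88,41,95]},"zr":[{"emx":48,"j":78,"mx":72,"ro":97},[23,74,34,13,89],{"cn":58,"qec":66},[30,53,47],{"qn":58,"s":93,"wnc":7}]}

Answer: {"c":{"cry":{"axn":69,"fq":41,"rue":4,"scw":55},"t":{"w":34,"wju":22,"z":71}},"fd":[[74,96],[28,11,45,45,23],{"c":1,"ch":40,"h":39,"zwm":87}],"nb":{"p":{"hm":33,"niv":97},"rl":[79,74,14,83],"zb":[30,88,41,95]},"zr":[{"emx":48,"j":78,"mx":72,"ro":97},[23,74,34,13,89],{"cn":58,"qec":66},[30,53,47],{"qn":58,"s":93,"wnc":7}]}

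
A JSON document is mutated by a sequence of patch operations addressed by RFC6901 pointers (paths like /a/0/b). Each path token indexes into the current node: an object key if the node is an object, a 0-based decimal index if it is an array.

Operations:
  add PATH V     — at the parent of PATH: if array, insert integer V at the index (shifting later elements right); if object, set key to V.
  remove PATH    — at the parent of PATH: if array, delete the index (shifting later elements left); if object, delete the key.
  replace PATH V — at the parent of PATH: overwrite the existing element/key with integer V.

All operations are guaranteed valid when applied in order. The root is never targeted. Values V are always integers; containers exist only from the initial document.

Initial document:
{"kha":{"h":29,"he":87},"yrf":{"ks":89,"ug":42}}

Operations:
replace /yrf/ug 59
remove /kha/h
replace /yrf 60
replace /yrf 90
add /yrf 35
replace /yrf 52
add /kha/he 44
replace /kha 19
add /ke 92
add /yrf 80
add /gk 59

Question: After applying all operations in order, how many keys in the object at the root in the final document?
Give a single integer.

After op 1 (replace /yrf/ug 59): {"kha":{"h":29,"he":87},"yrf":{"ks":89,"ug":59}}
After op 2 (remove /kha/h): {"kha":{"he":87},"yrf":{"ks":89,"ug":59}}
After op 3 (replace /yrf 60): {"kha":{"he":87},"yrf":60}
After op 4 (replace /yrf 90): {"kha":{"he":87},"yrf":90}
After op 5 (add /yrf 35): {"kha":{"he":87},"yrf":35}
After op 6 (replace /yrf 52): {"kha":{"he":87},"yrf":52}
After op 7 (add /kha/he 44): {"kha":{"he":44},"yrf":52}
After op 8 (replace /kha 19): {"kha":19,"yrf":52}
After op 9 (add /ke 92): {"ke":92,"kha":19,"yrf":52}
After op 10 (add /yrf 80): {"ke":92,"kha":19,"yrf":80}
After op 11 (add /gk 59): {"gk":59,"ke":92,"kha":19,"yrf":80}
Size at the root: 4

Answer: 4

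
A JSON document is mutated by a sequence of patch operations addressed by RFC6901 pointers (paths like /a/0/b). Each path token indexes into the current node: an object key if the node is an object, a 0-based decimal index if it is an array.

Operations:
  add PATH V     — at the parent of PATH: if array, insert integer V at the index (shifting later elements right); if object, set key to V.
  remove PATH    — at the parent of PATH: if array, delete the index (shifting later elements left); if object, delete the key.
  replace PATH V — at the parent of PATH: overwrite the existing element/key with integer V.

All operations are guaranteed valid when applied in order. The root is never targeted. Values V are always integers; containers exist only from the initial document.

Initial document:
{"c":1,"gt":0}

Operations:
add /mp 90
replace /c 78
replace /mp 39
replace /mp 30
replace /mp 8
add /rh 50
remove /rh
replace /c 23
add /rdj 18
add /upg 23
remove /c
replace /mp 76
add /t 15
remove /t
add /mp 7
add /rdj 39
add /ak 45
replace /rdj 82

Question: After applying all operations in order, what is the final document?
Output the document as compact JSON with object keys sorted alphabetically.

After op 1 (add /mp 90): {"c":1,"gt":0,"mp":90}
After op 2 (replace /c 78): {"c":78,"gt":0,"mp":90}
After op 3 (replace /mp 39): {"c":78,"gt":0,"mp":39}
After op 4 (replace /mp 30): {"c":78,"gt":0,"mp":30}
After op 5 (replace /mp 8): {"c":78,"gt":0,"mp":8}
After op 6 (add /rh 50): {"c":78,"gt":0,"mp":8,"rh":50}
After op 7 (remove /rh): {"c":78,"gt":0,"mp":8}
After op 8 (replace /c 23): {"c":23,"gt":0,"mp":8}
After op 9 (add /rdj 18): {"c":23,"gt":0,"mp":8,"rdj":18}
After op 10 (add /upg 23): {"c":23,"gt":0,"mp":8,"rdj":18,"upg":23}
After op 11 (remove /c): {"gt":0,"mp":8,"rdj":18,"upg":23}
After op 12 (replace /mp 76): {"gt":0,"mp":76,"rdj":18,"upg":23}
After op 13 (add /t 15): {"gt":0,"mp":76,"rdj":18,"t":15,"upg":23}
After op 14 (remove /t): {"gt":0,"mp":76,"rdj":18,"upg":23}
After op 15 (add /mp 7): {"gt":0,"mp":7,"rdj":18,"upg":23}
After op 16 (add /rdj 39): {"gt":0,"mp":7,"rdj":39,"upg":23}
After op 17 (add /ak 45): {"ak":45,"gt":0,"mp":7,"rdj":39,"upg":23}
After op 18 (replace /rdj 82): {"ak":45,"gt":0,"mp":7,"rdj":82,"upg":23}

Answer: {"ak":45,"gt":0,"mp":7,"rdj":82,"upg":23}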